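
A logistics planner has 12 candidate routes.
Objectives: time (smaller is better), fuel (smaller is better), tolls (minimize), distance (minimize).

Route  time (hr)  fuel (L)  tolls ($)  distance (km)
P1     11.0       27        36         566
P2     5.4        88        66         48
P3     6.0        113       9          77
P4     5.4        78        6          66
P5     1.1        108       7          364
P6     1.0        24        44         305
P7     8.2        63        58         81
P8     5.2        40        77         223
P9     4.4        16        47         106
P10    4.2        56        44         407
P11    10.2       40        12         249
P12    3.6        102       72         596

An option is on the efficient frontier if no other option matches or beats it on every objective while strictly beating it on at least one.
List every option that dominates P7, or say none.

none

P1: worse on time (11.0 vs 8.2).
P2: worse on fuel (88 vs 63).
P3: worse on fuel (113 vs 63).
P4: worse on fuel (78 vs 63).
P5: worse on fuel (108 vs 63).
P6: worse on distance (305 vs 81).
P8: worse on tolls (77 vs 58).
P9: worse on distance (106 vs 81).
P10: worse on distance (407 vs 81).
P11: worse on time (10.2 vs 8.2).
P12: worse on fuel (102 vs 63).
No option dominates P7.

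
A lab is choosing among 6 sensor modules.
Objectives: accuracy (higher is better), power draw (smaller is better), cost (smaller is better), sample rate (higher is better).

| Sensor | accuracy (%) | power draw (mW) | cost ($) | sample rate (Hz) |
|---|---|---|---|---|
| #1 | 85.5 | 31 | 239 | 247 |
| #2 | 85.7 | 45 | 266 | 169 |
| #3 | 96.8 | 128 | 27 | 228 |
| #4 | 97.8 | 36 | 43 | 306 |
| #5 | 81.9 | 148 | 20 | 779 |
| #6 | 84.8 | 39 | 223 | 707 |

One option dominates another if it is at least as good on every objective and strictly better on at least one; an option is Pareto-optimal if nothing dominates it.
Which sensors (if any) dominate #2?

#4

#4: accuracy 97.8≥85.7, power draw 36≤45, cost 43≤266, sample rate 306≥169 — dominates #2.
Others (#1, #3, #5, #6) are each worse than #2 on at least one objective.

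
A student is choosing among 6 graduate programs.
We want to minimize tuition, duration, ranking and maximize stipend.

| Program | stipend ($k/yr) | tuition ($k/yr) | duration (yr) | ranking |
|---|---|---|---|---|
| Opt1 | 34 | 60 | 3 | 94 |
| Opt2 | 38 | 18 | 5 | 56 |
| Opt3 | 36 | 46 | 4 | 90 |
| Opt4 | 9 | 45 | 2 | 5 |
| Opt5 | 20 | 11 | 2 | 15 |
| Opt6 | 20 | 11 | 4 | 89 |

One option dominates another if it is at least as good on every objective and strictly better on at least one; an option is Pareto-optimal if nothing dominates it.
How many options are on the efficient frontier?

Opt1: not dominated.
Opt2: not dominated (best stipend).
Opt3: not dominated.
Opt4: not dominated (best ranking).
Opt5: not dominated.
Opt6: dominated by Opt5 (stipend 20≥20, tuition 11≤11, duration 2≤4, ranking 15≤89).
Pareto-optimal: Opt1, Opt2, Opt3, Opt4, Opt5 → 5.

5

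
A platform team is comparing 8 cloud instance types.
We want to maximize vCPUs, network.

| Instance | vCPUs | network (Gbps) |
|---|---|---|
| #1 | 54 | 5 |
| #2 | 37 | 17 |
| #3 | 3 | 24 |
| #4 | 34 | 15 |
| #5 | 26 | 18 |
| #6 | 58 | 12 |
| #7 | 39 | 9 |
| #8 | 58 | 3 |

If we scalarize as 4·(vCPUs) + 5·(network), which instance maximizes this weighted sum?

#6

#1: 4·54 + 5·5 = 241
#2: 4·37 + 5·17 = 233
#3: 4·3 + 5·24 = 132
#4: 4·34 + 5·15 = 211
#5: 4·26 + 5·18 = 194
#6: 4·58 + 5·12 = 292
#7: 4·39 + 5·9 = 201
#8: 4·58 + 5·3 = 247
Highest: #6 at 292.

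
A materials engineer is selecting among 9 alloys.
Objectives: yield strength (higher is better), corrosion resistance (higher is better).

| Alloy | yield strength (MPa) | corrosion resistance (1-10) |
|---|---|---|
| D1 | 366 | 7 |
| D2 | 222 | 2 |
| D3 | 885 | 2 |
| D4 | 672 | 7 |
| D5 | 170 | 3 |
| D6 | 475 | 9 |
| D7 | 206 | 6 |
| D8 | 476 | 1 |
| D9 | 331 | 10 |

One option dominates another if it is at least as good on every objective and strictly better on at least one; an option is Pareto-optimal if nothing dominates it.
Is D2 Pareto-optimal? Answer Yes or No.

No

D1 vs D2: yield strength 366≥222, corrosion resistance 7≥2 — D1 is at least as good on every objective and strictly better on at least one, so D1 dominates D2.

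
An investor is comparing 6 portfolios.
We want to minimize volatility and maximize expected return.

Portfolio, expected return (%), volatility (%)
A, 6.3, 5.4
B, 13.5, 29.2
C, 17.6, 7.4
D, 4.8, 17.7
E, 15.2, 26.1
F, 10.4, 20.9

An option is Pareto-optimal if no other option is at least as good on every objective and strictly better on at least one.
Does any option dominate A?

B: worse on volatility (29.2 vs 5.4).
C: worse on volatility (7.4 vs 5.4).
D: worse on expected return (4.8 vs 6.3).
E: worse on volatility (26.1 vs 5.4).
F: worse on volatility (20.9 vs 5.4).
No option is at least as good as A on every objective and strictly better on one.

No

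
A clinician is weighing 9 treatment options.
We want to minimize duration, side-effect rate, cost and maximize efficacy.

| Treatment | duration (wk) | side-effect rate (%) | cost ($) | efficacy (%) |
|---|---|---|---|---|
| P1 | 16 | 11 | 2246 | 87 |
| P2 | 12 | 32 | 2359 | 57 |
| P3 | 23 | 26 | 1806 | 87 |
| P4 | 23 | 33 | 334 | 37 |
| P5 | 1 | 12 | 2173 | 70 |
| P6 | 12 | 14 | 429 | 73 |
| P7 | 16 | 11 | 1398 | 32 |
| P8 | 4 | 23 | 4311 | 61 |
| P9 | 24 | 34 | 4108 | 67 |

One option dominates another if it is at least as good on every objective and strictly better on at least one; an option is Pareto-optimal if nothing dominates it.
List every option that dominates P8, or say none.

P5: duration 1≤4, side-effect rate 12≤23, cost 2173≤4311, efficacy 70≥61 — dominates P8.
Others (P1, P2, P3, P4, P6, P7, P9) are each worse than P8 on at least one objective.

P5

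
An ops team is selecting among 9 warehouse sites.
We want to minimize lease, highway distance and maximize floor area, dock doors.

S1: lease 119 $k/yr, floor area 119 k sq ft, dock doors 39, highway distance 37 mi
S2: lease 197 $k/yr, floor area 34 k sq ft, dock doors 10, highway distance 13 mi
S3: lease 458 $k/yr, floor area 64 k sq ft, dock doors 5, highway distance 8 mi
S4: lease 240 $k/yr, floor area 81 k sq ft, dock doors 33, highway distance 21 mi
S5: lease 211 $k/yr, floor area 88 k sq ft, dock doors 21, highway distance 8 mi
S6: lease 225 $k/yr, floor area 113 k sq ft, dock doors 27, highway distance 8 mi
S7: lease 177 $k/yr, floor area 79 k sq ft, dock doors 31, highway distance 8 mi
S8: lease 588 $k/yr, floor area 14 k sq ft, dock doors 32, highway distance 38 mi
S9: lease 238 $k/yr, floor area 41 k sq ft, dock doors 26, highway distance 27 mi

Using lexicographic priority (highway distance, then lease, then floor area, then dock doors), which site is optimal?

First minimize highway distance: best is 8, kept {S3, S5, S6, S7}.
Then minimize lease: best is 177, kept {S7}.

S7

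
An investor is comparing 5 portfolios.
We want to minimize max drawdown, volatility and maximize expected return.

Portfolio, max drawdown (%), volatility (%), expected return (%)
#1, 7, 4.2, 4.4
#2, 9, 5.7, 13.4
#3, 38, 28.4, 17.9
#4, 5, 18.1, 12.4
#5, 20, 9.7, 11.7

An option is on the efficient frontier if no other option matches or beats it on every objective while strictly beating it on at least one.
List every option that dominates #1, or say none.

none

#2: worse on max drawdown (9 vs 7).
#3: worse on max drawdown (38 vs 7).
#4: worse on volatility (18.1 vs 4.2).
#5: worse on max drawdown (20 vs 7).
No option dominates #1.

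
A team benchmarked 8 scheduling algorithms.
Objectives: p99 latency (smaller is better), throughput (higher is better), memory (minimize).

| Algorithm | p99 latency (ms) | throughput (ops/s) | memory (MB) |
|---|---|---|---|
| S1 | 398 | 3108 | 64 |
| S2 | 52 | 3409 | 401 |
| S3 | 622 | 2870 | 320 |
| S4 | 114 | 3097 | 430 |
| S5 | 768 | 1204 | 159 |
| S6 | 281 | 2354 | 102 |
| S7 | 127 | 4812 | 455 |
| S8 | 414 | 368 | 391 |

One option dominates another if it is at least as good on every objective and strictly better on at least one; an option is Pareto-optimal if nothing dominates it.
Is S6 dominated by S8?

No

S8 vs S6: S8 is worse on p99 latency (414 vs 281), so it does not dominate S6.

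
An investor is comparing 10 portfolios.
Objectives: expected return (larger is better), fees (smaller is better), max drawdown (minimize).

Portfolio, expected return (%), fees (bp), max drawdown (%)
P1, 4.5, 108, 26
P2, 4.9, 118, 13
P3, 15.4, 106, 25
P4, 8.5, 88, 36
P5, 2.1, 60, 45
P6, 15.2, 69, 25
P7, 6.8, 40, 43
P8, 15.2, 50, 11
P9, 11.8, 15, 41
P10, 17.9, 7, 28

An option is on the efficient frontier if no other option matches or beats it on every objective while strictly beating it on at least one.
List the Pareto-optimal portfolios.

P1: dominated by P3 (expected return 15.4≥4.5, fees 106≤108, max drawdown 25≤26).
P2: dominated by P8 (expected return 15.2≥4.9, fees 50≤118, max drawdown 11≤13).
P3: not dominated.
P4: dominated by P6 (expected return 15.2≥8.5, fees 69≤88, max drawdown 25≤36).
P5: dominated by P7 (expected return 6.8≥2.1, fees 40≤60, max drawdown 43≤45).
P6: dominated by P8 (expected return 15.2≥15.2, fees 50≤69, max drawdown 11≤25).
P7: dominated by P9 (expected return 11.8≥6.8, fees 15≤40, max drawdown 41≤43).
P8: not dominated (best max drawdown).
P9: dominated by P10 (expected return 17.9≥11.8, fees 7≤15, max drawdown 28≤41).
P10: not dominated (best expected return).

P3, P8, P10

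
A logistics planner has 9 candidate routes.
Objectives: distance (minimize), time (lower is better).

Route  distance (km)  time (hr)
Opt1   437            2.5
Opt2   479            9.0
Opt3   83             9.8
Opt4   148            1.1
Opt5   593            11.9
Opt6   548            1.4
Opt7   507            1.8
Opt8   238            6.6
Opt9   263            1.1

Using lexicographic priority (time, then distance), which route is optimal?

Opt4

First minimize time: best is 1.1, kept {Opt4, Opt9}.
Then minimize distance: best is 148, kept {Opt4}.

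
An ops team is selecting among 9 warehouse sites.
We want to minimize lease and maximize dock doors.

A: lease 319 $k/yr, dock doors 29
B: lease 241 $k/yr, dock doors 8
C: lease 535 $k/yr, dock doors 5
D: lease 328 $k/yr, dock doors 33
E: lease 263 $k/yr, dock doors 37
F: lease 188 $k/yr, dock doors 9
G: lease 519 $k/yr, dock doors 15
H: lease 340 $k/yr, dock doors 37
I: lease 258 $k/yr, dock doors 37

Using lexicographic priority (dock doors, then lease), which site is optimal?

First maximize dock doors: best is 37, kept {E, H, I}.
Then minimize lease: best is 258, kept {I}.

I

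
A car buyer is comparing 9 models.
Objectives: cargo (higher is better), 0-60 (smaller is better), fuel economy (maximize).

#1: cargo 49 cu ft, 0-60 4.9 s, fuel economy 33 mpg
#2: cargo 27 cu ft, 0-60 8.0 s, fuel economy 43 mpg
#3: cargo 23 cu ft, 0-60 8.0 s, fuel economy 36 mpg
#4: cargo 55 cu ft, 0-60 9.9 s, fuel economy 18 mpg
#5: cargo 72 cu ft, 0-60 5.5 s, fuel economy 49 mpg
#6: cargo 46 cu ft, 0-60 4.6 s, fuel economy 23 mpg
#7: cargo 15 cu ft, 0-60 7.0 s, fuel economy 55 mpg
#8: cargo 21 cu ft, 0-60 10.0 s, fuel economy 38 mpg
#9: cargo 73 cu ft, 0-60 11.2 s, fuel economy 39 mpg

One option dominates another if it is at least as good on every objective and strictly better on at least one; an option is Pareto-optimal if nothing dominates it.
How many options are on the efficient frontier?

#1: not dominated.
#2: dominated by #5 (cargo 72≥27, 0-60 5.5≤8.0, fuel economy 49≥43).
#3: dominated by #2 (cargo 27≥23, 0-60 8.0≤8.0, fuel economy 43≥36).
#4: dominated by #5 (cargo 72≥55, 0-60 5.5≤9.9, fuel economy 49≥18).
#5: not dominated.
#6: not dominated (best 0-60).
#7: not dominated (best fuel economy).
#8: dominated by #2 (cargo 27≥21, 0-60 8.0≤10.0, fuel economy 43≥38).
#9: not dominated (best cargo).
Pareto-optimal: #1, #5, #6, #7, #9 → 5.

5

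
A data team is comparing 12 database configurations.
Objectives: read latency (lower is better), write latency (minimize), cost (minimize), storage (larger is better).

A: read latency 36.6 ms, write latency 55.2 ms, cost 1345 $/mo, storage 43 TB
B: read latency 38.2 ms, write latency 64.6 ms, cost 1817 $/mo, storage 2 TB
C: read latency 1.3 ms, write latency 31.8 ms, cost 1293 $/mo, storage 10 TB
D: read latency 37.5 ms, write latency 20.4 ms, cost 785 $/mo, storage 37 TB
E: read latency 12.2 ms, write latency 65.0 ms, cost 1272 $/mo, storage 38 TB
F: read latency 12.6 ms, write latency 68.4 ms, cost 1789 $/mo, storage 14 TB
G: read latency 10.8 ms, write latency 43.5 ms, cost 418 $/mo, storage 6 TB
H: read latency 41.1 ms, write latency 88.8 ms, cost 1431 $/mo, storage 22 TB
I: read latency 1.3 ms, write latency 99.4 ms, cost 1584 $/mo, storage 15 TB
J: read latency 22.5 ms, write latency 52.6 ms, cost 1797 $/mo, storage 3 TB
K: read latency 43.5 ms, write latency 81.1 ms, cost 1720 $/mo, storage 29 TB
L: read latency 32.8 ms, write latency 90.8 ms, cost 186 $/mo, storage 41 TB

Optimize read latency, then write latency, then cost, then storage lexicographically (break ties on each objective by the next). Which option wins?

First minimize read latency: best is 1.3, kept {C, I}.
Then minimize write latency: best is 31.8, kept {C}.

C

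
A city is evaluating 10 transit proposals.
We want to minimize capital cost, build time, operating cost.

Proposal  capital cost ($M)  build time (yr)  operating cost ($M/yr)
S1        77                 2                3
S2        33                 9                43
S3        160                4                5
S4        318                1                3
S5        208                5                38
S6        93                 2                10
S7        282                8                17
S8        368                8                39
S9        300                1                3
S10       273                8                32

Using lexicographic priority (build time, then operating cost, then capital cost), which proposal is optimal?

S9

First minimize build time: best is 1, kept {S4, S9}.
Then minimize operating cost: best is 3, kept {S4, S9}.
Then minimize capital cost: best is 300, kept {S9}.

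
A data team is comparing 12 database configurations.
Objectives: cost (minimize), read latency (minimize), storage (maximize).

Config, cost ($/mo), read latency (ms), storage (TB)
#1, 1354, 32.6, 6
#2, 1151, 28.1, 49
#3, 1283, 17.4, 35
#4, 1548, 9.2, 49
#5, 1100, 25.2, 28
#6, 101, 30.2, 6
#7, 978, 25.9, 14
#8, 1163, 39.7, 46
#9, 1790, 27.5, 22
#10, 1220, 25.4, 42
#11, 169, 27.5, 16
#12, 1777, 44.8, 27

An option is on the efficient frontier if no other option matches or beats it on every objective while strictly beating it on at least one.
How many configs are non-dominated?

8

#1: dominated by #2 (cost 1151≤1354, read latency 28.1≤32.6, storage 49≥6).
#2: not dominated.
#3: not dominated.
#4: not dominated (best read latency).
#5: not dominated.
#6: not dominated (best cost).
#7: not dominated.
#8: dominated by #2 (cost 1151≤1163, read latency 28.1≤39.7, storage 49≥46).
#9: dominated by #3 (cost 1283≤1790, read latency 17.4≤27.5, storage 35≥22).
#10: not dominated.
#11: not dominated.
#12: dominated by #2 (cost 1151≤1777, read latency 28.1≤44.8, storage 49≥27).
Pareto-optimal: #2, #3, #4, #5, #6, #7, #10, #11 → 8.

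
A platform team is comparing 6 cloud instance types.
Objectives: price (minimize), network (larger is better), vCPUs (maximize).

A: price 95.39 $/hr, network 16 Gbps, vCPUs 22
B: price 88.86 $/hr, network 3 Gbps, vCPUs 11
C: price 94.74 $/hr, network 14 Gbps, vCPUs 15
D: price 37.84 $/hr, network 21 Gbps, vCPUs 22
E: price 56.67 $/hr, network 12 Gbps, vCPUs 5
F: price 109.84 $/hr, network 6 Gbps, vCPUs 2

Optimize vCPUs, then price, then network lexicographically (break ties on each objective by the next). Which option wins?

First maximize vCPUs: best is 22, kept {A, D}.
Then minimize price: best is 37.84, kept {D}.

D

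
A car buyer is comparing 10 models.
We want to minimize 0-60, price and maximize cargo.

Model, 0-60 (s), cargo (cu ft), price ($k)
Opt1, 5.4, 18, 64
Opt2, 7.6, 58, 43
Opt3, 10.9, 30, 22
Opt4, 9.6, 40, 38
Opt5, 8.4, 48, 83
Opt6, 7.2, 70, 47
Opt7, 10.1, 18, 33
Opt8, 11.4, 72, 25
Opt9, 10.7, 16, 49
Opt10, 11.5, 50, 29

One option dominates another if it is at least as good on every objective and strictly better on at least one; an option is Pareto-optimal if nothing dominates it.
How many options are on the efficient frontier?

7

Opt1: not dominated (best 0-60).
Opt2: not dominated.
Opt3: not dominated (best price).
Opt4: not dominated.
Opt5: dominated by Opt2 (0-60 7.6≤8.4, cargo 58≥48, price 43≤83).
Opt6: not dominated.
Opt7: not dominated.
Opt8: not dominated (best cargo).
Opt9: dominated by Opt2 (0-60 7.6≤10.7, cargo 58≥16, price 43≤49).
Opt10: dominated by Opt8 (0-60 11.4≤11.5, cargo 72≥50, price 25≤29).
Pareto-optimal: Opt1, Opt2, Opt3, Opt4, Opt6, Opt7, Opt8 → 7.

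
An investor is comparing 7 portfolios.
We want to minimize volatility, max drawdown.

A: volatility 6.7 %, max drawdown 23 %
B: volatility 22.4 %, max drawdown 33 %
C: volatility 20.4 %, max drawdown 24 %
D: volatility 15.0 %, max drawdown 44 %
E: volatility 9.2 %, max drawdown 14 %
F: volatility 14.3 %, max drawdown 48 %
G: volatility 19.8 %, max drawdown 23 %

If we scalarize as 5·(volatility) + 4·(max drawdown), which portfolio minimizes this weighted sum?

A: 5·6.7 + 4·23 = 125.5
B: 5·22.4 + 4·33 = 244.0
C: 5·20.4 + 4·24 = 198.0
D: 5·15.0 + 4·44 = 251.0
E: 5·9.2 + 4·14 = 102.0
F: 5·14.3 + 4·48 = 263.5
G: 5·19.8 + 4·23 = 191.0
Lowest: E at 102.0.

E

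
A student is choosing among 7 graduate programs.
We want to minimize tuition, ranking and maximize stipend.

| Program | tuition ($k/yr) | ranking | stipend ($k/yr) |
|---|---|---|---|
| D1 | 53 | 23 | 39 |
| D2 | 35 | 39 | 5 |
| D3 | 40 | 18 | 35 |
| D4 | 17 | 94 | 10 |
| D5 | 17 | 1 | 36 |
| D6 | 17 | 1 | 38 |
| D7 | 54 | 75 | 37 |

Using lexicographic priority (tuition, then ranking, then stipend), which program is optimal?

D6

First minimize tuition: best is 17, kept {D4, D5, D6}.
Then minimize ranking: best is 1, kept {D5, D6}.
Then maximize stipend: best is 38, kept {D6}.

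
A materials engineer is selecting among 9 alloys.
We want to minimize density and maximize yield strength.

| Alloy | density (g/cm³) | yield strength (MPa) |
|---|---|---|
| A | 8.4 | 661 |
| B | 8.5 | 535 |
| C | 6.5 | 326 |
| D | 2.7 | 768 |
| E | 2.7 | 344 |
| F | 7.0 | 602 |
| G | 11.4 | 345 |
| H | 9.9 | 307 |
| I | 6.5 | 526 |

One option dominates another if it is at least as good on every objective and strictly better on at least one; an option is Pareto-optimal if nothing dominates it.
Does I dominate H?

I vs H: density 6.5≤9.9, yield strength 526≥307 — I is at least as good on every objective with at least one strict improvement.

Yes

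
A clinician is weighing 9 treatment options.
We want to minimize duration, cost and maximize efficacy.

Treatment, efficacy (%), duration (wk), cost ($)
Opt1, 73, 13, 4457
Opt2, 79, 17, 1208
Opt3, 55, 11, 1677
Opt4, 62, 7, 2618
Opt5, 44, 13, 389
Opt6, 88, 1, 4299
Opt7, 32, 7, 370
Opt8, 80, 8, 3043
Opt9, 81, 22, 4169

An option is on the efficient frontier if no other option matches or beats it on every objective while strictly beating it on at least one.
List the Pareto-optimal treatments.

Opt2, Opt3, Opt4, Opt5, Opt6, Opt7, Opt8, Opt9

Opt1: dominated by Opt6 (efficacy 88≥73, duration 1≤13, cost 4299≤4457).
Opt2: not dominated.
Opt3: not dominated.
Opt4: not dominated.
Opt5: not dominated.
Opt6: not dominated (best efficacy).
Opt7: not dominated (best cost).
Opt8: not dominated.
Opt9: not dominated.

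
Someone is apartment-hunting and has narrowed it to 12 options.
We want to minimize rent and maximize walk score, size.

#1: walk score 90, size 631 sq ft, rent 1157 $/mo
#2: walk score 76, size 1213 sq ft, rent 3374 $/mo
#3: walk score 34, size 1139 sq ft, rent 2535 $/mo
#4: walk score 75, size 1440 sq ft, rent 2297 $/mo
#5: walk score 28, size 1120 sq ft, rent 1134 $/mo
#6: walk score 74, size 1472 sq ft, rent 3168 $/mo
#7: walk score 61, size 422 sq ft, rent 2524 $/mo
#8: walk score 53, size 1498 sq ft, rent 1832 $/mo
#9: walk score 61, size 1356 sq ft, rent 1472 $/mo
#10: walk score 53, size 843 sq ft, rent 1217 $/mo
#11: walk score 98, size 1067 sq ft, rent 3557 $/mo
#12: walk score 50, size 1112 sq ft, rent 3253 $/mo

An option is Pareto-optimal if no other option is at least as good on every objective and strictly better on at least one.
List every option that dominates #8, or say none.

none

#1: worse on size (631 vs 1498).
#2: worse on size (1213 vs 1498).
#3: worse on walk score (34 vs 53).
#4: worse on size (1440 vs 1498).
#5: worse on walk score (28 vs 53).
#6: worse on size (1472 vs 1498).
#7: worse on size (422 vs 1498).
#9: worse on size (1356 vs 1498).
#10: worse on size (843 vs 1498).
#11: worse on size (1067 vs 1498).
#12: worse on walk score (50 vs 53).
No option dominates #8.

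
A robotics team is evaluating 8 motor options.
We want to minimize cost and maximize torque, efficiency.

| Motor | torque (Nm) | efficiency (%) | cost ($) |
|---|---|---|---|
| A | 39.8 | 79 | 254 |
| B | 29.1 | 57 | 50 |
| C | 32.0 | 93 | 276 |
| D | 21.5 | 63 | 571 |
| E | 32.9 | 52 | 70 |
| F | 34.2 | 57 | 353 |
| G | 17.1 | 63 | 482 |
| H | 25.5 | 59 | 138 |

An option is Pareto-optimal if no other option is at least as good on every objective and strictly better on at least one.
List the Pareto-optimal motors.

A: not dominated (best torque).
B: not dominated (best cost).
C: not dominated (best efficiency).
D: dominated by A (torque 39.8≥21.5, efficiency 79≥63, cost 254≤571).
E: not dominated.
F: dominated by A (torque 39.8≥34.2, efficiency 79≥57, cost 254≤353).
G: dominated by A (torque 39.8≥17.1, efficiency 79≥63, cost 254≤482).
H: not dominated.

A, B, C, E, H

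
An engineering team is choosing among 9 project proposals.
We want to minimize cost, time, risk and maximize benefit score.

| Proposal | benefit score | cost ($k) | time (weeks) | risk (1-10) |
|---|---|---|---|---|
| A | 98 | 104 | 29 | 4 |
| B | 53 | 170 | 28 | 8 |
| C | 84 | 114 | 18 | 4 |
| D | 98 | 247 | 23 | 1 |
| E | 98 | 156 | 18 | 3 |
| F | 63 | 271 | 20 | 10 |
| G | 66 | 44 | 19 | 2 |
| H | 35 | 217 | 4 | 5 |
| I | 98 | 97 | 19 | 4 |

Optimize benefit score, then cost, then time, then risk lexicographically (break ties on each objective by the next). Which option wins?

I

First maximize benefit score: best is 98, kept {A, D, E, I}.
Then minimize cost: best is 97, kept {I}.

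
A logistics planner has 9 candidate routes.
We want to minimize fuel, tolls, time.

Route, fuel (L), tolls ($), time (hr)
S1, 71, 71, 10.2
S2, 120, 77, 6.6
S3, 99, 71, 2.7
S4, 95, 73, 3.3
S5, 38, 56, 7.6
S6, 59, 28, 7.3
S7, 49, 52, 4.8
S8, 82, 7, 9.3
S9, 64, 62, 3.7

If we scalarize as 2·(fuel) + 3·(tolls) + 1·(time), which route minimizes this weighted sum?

S1: 2·71 + 3·71 + 1·10.2 = 365.2
S2: 2·120 + 3·77 + 1·6.6 = 477.6
S3: 2·99 + 3·71 + 1·2.7 = 413.7
S4: 2·95 + 3·73 + 1·3.3 = 412.3
S5: 2·38 + 3·56 + 1·7.6 = 251.6
S6: 2·59 + 3·28 + 1·7.3 = 209.3
S7: 2·49 + 3·52 + 1·4.8 = 258.8
S8: 2·82 + 3·7 + 1·9.3 = 194.3
S9: 2·64 + 3·62 + 1·3.7 = 317.7
Lowest: S8 at 194.3.

S8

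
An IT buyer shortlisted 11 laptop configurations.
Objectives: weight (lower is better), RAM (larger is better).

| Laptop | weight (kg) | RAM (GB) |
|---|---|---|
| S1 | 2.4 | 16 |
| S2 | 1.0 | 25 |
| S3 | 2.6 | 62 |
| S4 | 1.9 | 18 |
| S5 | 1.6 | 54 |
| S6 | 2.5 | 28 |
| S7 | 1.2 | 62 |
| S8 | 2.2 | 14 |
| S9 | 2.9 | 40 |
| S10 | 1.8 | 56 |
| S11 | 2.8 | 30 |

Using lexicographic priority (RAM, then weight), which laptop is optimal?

S7

First maximize RAM: best is 62, kept {S3, S7}.
Then minimize weight: best is 1.2, kept {S7}.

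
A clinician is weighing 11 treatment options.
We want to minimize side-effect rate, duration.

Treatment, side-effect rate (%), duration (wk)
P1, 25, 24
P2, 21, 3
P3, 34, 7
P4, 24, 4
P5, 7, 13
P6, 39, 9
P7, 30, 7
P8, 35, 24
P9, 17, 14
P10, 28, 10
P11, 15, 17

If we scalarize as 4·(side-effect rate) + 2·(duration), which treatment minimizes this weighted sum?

P5

P1: 4·25 + 2·24 = 148
P2: 4·21 + 2·3 = 90
P3: 4·34 + 2·7 = 150
P4: 4·24 + 2·4 = 104
P5: 4·7 + 2·13 = 54
P6: 4·39 + 2·9 = 174
P7: 4·30 + 2·7 = 134
P8: 4·35 + 2·24 = 188
P9: 4·17 + 2·14 = 96
P10: 4·28 + 2·10 = 132
P11: 4·15 + 2·17 = 94
Lowest: P5 at 54.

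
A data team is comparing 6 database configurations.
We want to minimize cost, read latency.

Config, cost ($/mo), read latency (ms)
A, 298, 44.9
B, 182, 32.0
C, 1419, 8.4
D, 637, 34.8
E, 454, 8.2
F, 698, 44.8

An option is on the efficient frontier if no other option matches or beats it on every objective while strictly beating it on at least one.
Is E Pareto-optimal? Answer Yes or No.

Yes

A: worse on read latency (44.9 vs 8.2).
B: worse on read latency (32.0 vs 8.2).
C: worse on cost (1419 vs 454).
D: worse on cost (637 vs 454).
F: worse on cost (698 vs 454).
No option is at least as good as E on every objective and strictly better on one.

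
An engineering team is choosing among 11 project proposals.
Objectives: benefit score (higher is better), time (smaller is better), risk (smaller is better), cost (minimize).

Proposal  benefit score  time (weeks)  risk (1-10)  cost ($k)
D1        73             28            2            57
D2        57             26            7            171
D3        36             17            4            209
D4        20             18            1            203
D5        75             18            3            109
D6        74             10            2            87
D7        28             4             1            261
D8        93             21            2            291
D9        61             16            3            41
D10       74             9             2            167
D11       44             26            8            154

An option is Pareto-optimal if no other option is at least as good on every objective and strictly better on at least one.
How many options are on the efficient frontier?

8

D1: not dominated.
D2: dominated by D5 (benefit score 75≥57, time 18≤26, risk 3≤7, cost 109≤171).
D3: dominated by D6 (benefit score 74≥36, time 10≤17, risk 2≤4, cost 87≤209).
D4: not dominated.
D5: not dominated.
D6: not dominated.
D7: not dominated (best time).
D8: not dominated (best benefit score).
D9: not dominated (best cost).
D10: not dominated.
D11: dominated by D5 (benefit score 75≥44, time 18≤26, risk 3≤8, cost 109≤154).
Pareto-optimal: D1, D4, D5, D6, D7, D8, D9, D10 → 8.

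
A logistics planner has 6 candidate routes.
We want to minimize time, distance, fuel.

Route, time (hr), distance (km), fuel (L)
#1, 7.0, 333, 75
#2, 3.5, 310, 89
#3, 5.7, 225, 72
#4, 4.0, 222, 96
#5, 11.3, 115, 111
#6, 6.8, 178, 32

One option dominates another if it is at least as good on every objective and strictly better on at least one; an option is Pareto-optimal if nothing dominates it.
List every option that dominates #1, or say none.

#3: time 5.7≤7.0, distance 225≤333, fuel 72≤75 — dominates #1.
#6: time 6.8≤7.0, distance 178≤333, fuel 32≤75 — dominates #1.
Others (#2, #4, #5) are each worse than #1 on at least one objective.

#3, #6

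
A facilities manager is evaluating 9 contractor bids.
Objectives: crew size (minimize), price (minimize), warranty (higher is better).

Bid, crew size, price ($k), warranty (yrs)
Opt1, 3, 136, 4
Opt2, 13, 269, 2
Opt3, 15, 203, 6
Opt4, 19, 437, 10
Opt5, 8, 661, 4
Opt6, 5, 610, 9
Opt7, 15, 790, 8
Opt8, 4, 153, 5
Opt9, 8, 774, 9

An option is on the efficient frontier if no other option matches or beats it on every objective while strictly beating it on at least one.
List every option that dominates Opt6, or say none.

Opt1: worse on warranty (4 vs 9).
Opt2: worse on crew size (13 vs 5).
Opt3: worse on crew size (15 vs 5).
Opt4: worse on crew size (19 vs 5).
Opt5: worse on crew size (8 vs 5).
Opt7: worse on crew size (15 vs 5).
Opt8: worse on warranty (5 vs 9).
Opt9: worse on crew size (8 vs 5).
No option dominates Opt6.

none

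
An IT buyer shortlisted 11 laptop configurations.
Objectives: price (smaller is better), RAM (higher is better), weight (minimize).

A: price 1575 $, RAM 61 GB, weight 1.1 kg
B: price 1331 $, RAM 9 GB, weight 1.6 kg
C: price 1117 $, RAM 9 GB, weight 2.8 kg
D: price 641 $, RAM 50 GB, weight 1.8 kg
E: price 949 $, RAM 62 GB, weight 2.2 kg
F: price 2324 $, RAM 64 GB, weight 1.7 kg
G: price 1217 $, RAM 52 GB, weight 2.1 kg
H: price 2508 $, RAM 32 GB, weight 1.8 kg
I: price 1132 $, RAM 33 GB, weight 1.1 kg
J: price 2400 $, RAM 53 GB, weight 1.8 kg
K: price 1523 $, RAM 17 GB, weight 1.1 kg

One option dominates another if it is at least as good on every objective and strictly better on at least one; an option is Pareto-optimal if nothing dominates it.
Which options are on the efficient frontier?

A, D, E, F, G, I

A: not dominated.
B: dominated by I (price 1132≤1331, RAM 33≥9, weight 1.1≤1.6).
C: dominated by D (price 641≤1117, RAM 50≥9, weight 1.8≤2.8).
D: not dominated (best price).
E: not dominated.
F: not dominated (best RAM).
G: not dominated.
H: dominated by A (price 1575≤2508, RAM 61≥32, weight 1.1≤1.8).
I: not dominated.
J: dominated by A (price 1575≤2400, RAM 61≥53, weight 1.1≤1.8).
K: dominated by I (price 1132≤1523, RAM 33≥17, weight 1.1≤1.1).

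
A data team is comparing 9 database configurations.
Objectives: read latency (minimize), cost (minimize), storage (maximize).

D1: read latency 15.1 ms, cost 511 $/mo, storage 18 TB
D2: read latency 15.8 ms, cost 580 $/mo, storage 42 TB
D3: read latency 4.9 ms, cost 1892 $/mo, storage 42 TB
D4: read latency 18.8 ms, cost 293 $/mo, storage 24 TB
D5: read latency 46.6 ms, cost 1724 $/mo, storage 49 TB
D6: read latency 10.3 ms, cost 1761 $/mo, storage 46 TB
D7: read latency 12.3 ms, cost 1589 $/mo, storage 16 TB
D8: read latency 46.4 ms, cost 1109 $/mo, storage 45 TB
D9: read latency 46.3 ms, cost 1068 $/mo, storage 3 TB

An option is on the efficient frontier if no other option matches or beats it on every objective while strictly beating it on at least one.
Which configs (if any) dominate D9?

D1, D2, D4

D1: read latency 15.1≤46.3, cost 511≤1068, storage 18≥3 — dominates D9.
D2: read latency 15.8≤46.3, cost 580≤1068, storage 42≥3 — dominates D9.
D4: read latency 18.8≤46.3, cost 293≤1068, storage 24≥3 — dominates D9.
Others (D3, D5, D6, D7, D8) are each worse than D9 on at least one objective.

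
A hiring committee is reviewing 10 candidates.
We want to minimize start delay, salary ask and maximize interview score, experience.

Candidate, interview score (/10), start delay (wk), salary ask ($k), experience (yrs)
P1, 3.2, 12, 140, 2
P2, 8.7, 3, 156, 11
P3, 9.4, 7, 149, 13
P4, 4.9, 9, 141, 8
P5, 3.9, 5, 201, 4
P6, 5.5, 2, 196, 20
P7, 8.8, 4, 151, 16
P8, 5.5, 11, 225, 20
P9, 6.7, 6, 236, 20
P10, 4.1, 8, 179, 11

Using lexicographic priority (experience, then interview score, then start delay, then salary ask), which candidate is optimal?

P9

First maximize experience: best is 20, kept {P6, P8, P9}.
Then maximize interview score: best is 6.7, kept {P9}.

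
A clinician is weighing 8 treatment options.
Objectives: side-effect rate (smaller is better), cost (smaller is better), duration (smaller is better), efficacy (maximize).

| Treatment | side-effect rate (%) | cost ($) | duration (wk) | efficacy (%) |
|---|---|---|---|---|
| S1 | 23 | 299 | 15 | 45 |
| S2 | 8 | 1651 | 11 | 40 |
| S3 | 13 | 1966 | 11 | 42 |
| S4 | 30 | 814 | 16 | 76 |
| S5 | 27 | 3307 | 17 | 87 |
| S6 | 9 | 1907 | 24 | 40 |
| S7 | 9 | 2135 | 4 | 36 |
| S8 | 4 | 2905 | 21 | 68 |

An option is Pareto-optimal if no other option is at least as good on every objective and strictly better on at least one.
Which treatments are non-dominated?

S1, S2, S3, S4, S5, S7, S8

S1: not dominated (best cost).
S2: not dominated.
S3: not dominated.
S4: not dominated.
S5: not dominated (best efficacy).
S6: dominated by S2 (side-effect rate 8≤9, cost 1651≤1907, duration 11≤24, efficacy 40≥40).
S7: not dominated (best duration).
S8: not dominated (best side-effect rate).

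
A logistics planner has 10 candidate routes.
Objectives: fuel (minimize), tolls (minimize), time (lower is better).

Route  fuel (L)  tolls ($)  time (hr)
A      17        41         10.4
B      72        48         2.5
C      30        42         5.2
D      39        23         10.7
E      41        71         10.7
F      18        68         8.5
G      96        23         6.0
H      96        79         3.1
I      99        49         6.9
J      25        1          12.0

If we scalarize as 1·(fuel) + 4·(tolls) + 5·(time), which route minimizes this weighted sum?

J

A: 1·17 + 4·41 + 5·10.4 = 233.0
B: 1·72 + 4·48 + 5·2.5 = 276.5
C: 1·30 + 4·42 + 5·5.2 = 224.0
D: 1·39 + 4·23 + 5·10.7 = 184.5
E: 1·41 + 4·71 + 5·10.7 = 378.5
F: 1·18 + 4·68 + 5·8.5 = 332.5
G: 1·96 + 4·23 + 5·6.0 = 218.0
H: 1·96 + 4·79 + 5·3.1 = 427.5
I: 1·99 + 4·49 + 5·6.9 = 329.5
J: 1·25 + 4·1 + 5·12.0 = 89.0
Lowest: J at 89.0.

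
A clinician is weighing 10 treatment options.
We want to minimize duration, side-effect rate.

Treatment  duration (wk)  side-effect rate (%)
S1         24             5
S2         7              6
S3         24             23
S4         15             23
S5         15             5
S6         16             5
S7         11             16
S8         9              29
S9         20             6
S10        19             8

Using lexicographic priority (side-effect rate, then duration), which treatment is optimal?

S5

First minimize side-effect rate: best is 5, kept {S1, S5, S6}.
Then minimize duration: best is 15, kept {S5}.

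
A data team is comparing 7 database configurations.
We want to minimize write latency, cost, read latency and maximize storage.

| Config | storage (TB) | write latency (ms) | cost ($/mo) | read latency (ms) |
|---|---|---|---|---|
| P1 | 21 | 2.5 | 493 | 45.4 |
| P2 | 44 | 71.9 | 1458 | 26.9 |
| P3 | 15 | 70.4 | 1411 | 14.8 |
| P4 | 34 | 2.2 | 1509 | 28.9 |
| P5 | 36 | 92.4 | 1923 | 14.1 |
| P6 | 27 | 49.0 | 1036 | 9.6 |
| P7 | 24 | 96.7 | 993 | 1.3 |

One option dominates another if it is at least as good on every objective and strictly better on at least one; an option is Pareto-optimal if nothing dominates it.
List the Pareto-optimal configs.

P1, P2, P4, P5, P6, P7

P1: not dominated (best cost).
P2: not dominated (best storage).
P3: dominated by P6 (storage 27≥15, write latency 49.0≤70.4, cost 1036≤1411, read latency 9.6≤14.8).
P4: not dominated (best write latency).
P5: not dominated.
P6: not dominated.
P7: not dominated (best read latency).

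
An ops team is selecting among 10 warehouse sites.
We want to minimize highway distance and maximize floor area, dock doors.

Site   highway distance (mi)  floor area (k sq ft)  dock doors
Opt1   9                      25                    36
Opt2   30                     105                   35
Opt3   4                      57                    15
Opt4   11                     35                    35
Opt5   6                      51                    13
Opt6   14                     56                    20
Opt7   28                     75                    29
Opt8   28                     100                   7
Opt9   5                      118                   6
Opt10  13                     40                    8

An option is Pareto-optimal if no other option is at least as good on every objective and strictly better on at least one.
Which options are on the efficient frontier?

Opt1, Opt2, Opt3, Opt4, Opt6, Opt7, Opt8, Opt9

Opt1: not dominated (best dock doors).
Opt2: not dominated.
Opt3: not dominated (best highway distance).
Opt4: not dominated.
Opt5: dominated by Opt3 (highway distance 4≤6, floor area 57≥51, dock doors 15≥13).
Opt6: not dominated.
Opt7: not dominated.
Opt8: not dominated.
Opt9: not dominated (best floor area).
Opt10: dominated by Opt3 (highway distance 4≤13, floor area 57≥40, dock doors 15≥8).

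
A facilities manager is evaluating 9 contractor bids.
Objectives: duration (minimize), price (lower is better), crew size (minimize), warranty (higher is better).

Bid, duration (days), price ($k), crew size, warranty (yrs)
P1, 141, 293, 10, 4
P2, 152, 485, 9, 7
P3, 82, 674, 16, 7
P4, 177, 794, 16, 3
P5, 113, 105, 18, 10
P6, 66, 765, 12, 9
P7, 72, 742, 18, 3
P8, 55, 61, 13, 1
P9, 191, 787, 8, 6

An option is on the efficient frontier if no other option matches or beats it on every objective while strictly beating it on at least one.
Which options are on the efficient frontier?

P1: not dominated.
P2: not dominated.
P3: not dominated.
P4: dominated by P1 (duration 141≤177, price 293≤794, crew size 10≤16, warranty 4≥3).
P5: not dominated (best warranty).
P6: not dominated.
P7: not dominated.
P8: not dominated (best duration).
P9: not dominated (best crew size).

P1, P2, P3, P5, P6, P7, P8, P9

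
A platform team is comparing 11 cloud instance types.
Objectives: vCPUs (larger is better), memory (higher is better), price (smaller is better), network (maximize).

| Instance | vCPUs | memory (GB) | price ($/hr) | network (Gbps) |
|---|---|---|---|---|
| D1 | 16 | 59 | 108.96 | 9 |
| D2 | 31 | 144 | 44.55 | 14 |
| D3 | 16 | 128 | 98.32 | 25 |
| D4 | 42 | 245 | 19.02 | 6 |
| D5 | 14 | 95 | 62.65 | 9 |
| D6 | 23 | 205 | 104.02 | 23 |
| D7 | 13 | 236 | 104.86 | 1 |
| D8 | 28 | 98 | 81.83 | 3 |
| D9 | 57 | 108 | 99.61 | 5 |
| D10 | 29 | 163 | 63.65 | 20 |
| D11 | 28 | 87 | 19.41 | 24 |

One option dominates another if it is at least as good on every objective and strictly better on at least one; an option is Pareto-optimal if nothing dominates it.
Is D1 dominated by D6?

Yes

D6 vs D1: vCPUs 23≥16, memory 205≥59, price 104.02≤108.96, network 23≥9 — D6 is at least as good on every objective with at least one strict improvement.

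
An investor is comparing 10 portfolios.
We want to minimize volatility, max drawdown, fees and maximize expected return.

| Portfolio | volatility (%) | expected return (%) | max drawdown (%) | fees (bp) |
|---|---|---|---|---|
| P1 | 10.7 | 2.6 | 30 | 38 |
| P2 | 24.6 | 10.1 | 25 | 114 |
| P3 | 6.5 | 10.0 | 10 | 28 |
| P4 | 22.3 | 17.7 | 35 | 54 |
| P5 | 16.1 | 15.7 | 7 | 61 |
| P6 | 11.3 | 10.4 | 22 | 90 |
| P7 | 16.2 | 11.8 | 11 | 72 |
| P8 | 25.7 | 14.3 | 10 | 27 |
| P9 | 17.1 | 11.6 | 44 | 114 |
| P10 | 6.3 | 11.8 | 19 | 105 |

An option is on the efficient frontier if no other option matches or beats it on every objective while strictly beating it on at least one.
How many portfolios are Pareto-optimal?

P1: dominated by P3 (volatility 6.5≤10.7, expected return 10.0≥2.6, max drawdown 10≤30, fees 28≤38).
P2: dominated by P5 (volatility 16.1≤24.6, expected return 15.7≥10.1, max drawdown 7≤25, fees 61≤114).
P3: not dominated.
P4: not dominated (best expected return).
P5: not dominated (best max drawdown).
P6: not dominated.
P7: dominated by P5 (volatility 16.1≤16.2, expected return 15.7≥11.8, max drawdown 7≤11, fees 61≤72).
P8: not dominated (best fees).
P9: dominated by P5 (volatility 16.1≤17.1, expected return 15.7≥11.6, max drawdown 7≤44, fees 61≤114).
P10: not dominated (best volatility).
Pareto-optimal: P3, P4, P5, P6, P8, P10 → 6.

6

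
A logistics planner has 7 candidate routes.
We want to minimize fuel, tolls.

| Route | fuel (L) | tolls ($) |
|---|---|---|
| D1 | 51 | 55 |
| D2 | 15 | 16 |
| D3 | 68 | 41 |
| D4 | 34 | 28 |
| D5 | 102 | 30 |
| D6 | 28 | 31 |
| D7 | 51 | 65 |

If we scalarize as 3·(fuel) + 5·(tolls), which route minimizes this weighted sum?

D2

D1: 3·51 + 5·55 = 428
D2: 3·15 + 5·16 = 125
D3: 3·68 + 5·41 = 409
D4: 3·34 + 5·28 = 242
D5: 3·102 + 5·30 = 456
D6: 3·28 + 5·31 = 239
D7: 3·51 + 5·65 = 478
Lowest: D2 at 125.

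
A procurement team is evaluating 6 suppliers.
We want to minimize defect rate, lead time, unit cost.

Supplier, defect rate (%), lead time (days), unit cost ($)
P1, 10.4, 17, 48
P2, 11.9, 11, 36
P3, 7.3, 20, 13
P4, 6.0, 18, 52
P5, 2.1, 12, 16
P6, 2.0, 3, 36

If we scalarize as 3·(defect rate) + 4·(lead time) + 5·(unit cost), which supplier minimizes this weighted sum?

P1: 3·10.4 + 4·17 + 5·48 = 339.2
P2: 3·11.9 + 4·11 + 5·36 = 259.7
P3: 3·7.3 + 4·20 + 5·13 = 166.9
P4: 3·6.0 + 4·18 + 5·52 = 350.0
P5: 3·2.1 + 4·12 + 5·16 = 134.3
P6: 3·2.0 + 4·3 + 5·36 = 198.0
Lowest: P5 at 134.3.

P5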